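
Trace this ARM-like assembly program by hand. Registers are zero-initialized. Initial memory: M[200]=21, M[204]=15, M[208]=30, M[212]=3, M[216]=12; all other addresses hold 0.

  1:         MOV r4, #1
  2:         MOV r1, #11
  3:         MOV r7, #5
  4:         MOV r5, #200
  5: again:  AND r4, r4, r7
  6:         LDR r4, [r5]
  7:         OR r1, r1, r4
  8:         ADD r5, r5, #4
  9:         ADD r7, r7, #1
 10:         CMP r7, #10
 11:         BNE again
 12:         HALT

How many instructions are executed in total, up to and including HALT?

40

r4=1
r1=11
r7=5
r5=200
r4=1&5=1
r4=M[200]=21
r1=11|21=31
r5=200+4=204
r7=5+1=6
CMP r7, #10  (cmp 6,10)
BNE again: taken
r4=21&6=4
r4=M[204]=15
r1=31|15=31
r5=204+4=208
r7=6+1=7
CMP r7, #10  (cmp 7,10)
BNE again: taken
r4=15&7=7
r4=M[208]=30
r1=31|30=31
r5=208+4=212
r7=7+1=8
CMP r7, #10  (cmp 8,10)
BNE again: taken
r4=30&8=8
r4=M[212]=3
r1=31|3=31
r5=212+4=216
r7=8+1=9
CMP r7, #10  (cmp 9,10)
BNE again: taken
r4=3&9=1
r4=M[216]=12
r1=31|12=31
r5=216+4=220
r7=9+1=10
CMP r7, #10  (cmp 10,10)
BNE again: not taken
halt.
Total executed instructions: 40.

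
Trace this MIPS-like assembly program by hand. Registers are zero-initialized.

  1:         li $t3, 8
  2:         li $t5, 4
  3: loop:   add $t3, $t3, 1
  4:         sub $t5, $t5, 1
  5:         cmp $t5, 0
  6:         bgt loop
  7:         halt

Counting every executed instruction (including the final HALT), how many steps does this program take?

19

$t3=8
$t5=4
$t3=8+1=9
$t5=4-1=3
cmp $t5, 0  (cmp 3,0)
bgt loop: taken
$t3=9+1=10
$t5=3-1=2
cmp $t5, 0  (cmp 2,0)
bgt loop: taken
$t3=10+1=11
$t5=2-1=1
cmp $t5, 0  (cmp 1,0)
bgt loop: taken
$t3=11+1=12
$t5=1-1=0
cmp $t5, 0  (cmp 0,0)
bgt loop: not taken
halt.
Total executed instructions: 19.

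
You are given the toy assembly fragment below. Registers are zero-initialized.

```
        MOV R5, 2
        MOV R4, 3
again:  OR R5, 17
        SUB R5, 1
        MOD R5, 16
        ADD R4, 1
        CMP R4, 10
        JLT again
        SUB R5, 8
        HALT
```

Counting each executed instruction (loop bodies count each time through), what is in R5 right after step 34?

R5=2
R4=3
R5=2|17=19
R5=19-1=18
R5=18%16=2
R4=3+1=4
CMP R4, 10  (cmp 4,10)
JLT again: taken
R5=2|17=19
R5=19-1=18
R5=18%16=2
R4=4+1=5
CMP R4, 10  (cmp 5,10)
JLT again: taken
R5=2|17=19
R5=19-1=18
R5=18%16=2
R4=5+1=6
CMP R4, 10  (cmp 6,10)
JLT again: taken
R5=2|17=19
R5=19-1=18
R5=18%16=2
R4=6+1=7
CMP R4, 10  (cmp 7,10)
JLT again: taken
R5=2|17=19
R5=19-1=18
R5=18%16=2
R4=7+1=8
CMP R4, 10  (cmp 8,10)
JLT again: taken
R5=2|17=19
R5=19-1=18
After step 34: R5 = 18.

18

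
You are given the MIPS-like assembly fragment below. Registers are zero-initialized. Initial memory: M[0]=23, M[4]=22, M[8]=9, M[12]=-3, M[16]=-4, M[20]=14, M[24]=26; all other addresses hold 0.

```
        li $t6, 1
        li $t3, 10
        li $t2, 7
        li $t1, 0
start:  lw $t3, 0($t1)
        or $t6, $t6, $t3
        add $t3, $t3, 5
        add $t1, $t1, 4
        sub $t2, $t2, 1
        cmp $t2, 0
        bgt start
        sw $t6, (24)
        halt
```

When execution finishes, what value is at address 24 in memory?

li $t6, 1 → $t6=1
li $t3, 10 → $t3=10
li $t2, 7 → $t2=7
li $t1, 0 → $t1=0
lw $t3, 0($t1) → $t3=M[0]=23
or $t6, $t6, $t3 → $t6=1|23=23
add $t3, $t3, 5 → $t3=23+5=28
add $t1, $t1, 4 → $t1=0+4=4
sub $t2, $t2, 1 → $t2=7-1=6
cmp $t2, 0  (cmp 6,0)
bgt start: taken
lw $t3, 0($t1) → $t3=M[4]=22
or $t6, $t6, $t3 → $t6=23|22=23
add $t3, $t3, 5 → $t3=22+5=27
add $t1, $t1, 4 → $t1=4+4=8
sub $t2, $t2, 1 → $t2=6-1=5
cmp $t2, 0  (cmp 5,0)
bgt start: taken
lw $t3, 0($t1) → $t3=M[8]=9
or $t6, $t6, $t3 → $t6=23|9=31
add $t3, $t3, 5 → $t3=9+5=14
add $t1, $t1, 4 → $t1=8+4=12
sub $t2, $t2, 1 → $t2=5-1=4
cmp $t2, 0  (cmp 4,0)
bgt start: taken
lw $t3, 0($t1) → $t3=M[12]=-3
or $t6, $t6, $t3 → $t6=31|(-3)=-1
add $t3, $t3, 5 → $t3=(-3)+5=2
add $t1, $t1, 4 → $t1=12+4=16
sub $t2, $t2, 1 → $t2=4-1=3
cmp $t2, 0  (cmp 3,0)
bgt start: taken
lw $t3, 0($t1) → $t3=M[16]=-4
or $t6, $t6, $t3 → $t6=(-1)|(-4)=-1
add $t3, $t3, 5 → $t3=(-4)+5=1
add $t1, $t1, 4 → $t1=16+4=20
sub $t2, $t2, 1 → $t2=3-1=2
cmp $t2, 0  (cmp 2,0)
bgt start: taken
lw $t3, 0($t1) → $t3=M[20]=14
or $t6, $t6, $t3 → $t6=(-1)|14=-1
add $t3, $t3, 5 → $t3=14+5=19
add $t1, $t1, 4 → $t1=20+4=24
sub $t2, $t2, 1 → $t2=2-1=1
cmp $t2, 0  (cmp 1,0)
bgt start: taken
lw $t3, 0($t1) → $t3=M[24]=26
or $t6, $t6, $t3 → $t6=(-1)|26=-1
add $t3, $t3, 5 → $t3=26+5=31
add $t1, $t1, 4 → $t1=24+4=28
sub $t2, $t2, 1 → $t2=1-1=0
cmp $t2, 0  (cmp 0,0)
bgt start: not taken
sw $t6, (24) → M[24]=-1
halt.

-1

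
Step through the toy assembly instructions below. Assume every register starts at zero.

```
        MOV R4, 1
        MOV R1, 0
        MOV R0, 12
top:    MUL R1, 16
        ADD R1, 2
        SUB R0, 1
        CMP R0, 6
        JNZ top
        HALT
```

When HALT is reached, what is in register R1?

2236962

R4=1
R1=0
R0=12
R1=0*16=0
R1=0+2=2
R0=12-1=11
CMP R0, 6  (cmp 11,6)
JNZ top: taken
R1=2*16=32
R1=32+2=34
R0=11-1=10
CMP R0, 6  (cmp 10,6)
JNZ top: taken
R1=34*16=544
R1=544+2=546
R0=10-1=9
CMP R0, 6  (cmp 9,6)
JNZ top: taken
R1=546*16=8736
R1=8736+2=8738
R0=9-1=8
CMP R0, 6  (cmp 8,6)
JNZ top: taken
R1=8738*16=139808
R1=139808+2=139810
R0=8-1=7
CMP R0, 6  (cmp 7,6)
JNZ top: taken
R1=139810*16=2236960
R1=2236960+2=2236962
R0=7-1=6
CMP R0, 6  (cmp 6,6)
JNZ top: not taken
halt.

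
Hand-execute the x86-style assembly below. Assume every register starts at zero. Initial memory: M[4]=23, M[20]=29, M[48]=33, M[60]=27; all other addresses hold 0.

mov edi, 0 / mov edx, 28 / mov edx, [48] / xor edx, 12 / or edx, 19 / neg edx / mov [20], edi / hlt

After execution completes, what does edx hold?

-63

edi=0
edx=28
edx=M[48]=33
edx=33^12=45
edx=45|19=63
edx=-(63)=-63
mov [20], edi → M[20]=0
halt.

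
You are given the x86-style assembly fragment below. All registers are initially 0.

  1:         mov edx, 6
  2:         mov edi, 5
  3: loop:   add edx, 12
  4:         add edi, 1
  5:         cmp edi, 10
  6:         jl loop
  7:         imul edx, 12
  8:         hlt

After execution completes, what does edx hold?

after mov edx, 6: edx=6
after mov edi, 5: edi=5
after add edx, 12: edx=6+12=18
after add edi, 1: edi=5+1=6
cmp edi, 10  (cmp 6,10)
jl loop: taken
after add edx, 12: edx=18+12=30
after add edi, 1: edi=6+1=7
cmp edi, 10  (cmp 7,10)
jl loop: taken
after add edx, 12: edx=30+12=42
after add edi, 1: edi=7+1=8
cmp edi, 10  (cmp 8,10)
jl loop: taken
after add edx, 12: edx=42+12=54
after add edi, 1: edi=8+1=9
cmp edi, 10  (cmp 9,10)
jl loop: taken
after add edx, 12: edx=54+12=66
after add edi, 1: edi=9+1=10
cmp edi, 10  (cmp 10,10)
jl loop: not taken
after imul edx, 12: edx=66*12=792
halt.

792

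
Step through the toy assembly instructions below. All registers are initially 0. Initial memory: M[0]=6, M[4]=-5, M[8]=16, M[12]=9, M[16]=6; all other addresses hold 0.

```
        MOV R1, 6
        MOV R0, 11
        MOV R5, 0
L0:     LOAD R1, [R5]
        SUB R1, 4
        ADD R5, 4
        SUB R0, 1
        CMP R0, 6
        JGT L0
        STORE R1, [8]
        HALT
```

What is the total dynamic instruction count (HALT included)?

after MOV R1, 6: R1=6
after MOV R0, 11: R0=11
after MOV R5, 0: R5=0
after LOAD R1, [R5]: R1=M[0]=6
after SUB R1, 4: R1=6-4=2
after ADD R5, 4: R5=0+4=4
after SUB R0, 1: R0=11-1=10
CMP R0, 6  (cmp 10,6)
JGT L0: taken
after LOAD R1, [R5]: R1=M[4]=-5
after SUB R1, 4: R1=(-5)-4=-9
after ADD R5, 4: R5=4+4=8
after SUB R0, 1: R0=10-1=9
CMP R0, 6  (cmp 9,6)
JGT L0: taken
after LOAD R1, [R5]: R1=M[8]=16
after SUB R1, 4: R1=16-4=12
after ADD R5, 4: R5=8+4=12
after SUB R0, 1: R0=9-1=8
CMP R0, 6  (cmp 8,6)
JGT L0: taken
after LOAD R1, [R5]: R1=M[12]=9
after SUB R1, 4: R1=9-4=5
after ADD R5, 4: R5=12+4=16
after SUB R0, 1: R0=8-1=7
CMP R0, 6  (cmp 7,6)
JGT L0: taken
after LOAD R1, [R5]: R1=M[16]=6
after SUB R1, 4: R1=6-4=2
after ADD R5, 4: R5=16+4=20
after SUB R0, 1: R0=7-1=6
CMP R0, 6  (cmp 6,6)
JGT L0: not taken
STORE R1, [8] → M[8]=2
halt.
Total executed instructions: 35.

35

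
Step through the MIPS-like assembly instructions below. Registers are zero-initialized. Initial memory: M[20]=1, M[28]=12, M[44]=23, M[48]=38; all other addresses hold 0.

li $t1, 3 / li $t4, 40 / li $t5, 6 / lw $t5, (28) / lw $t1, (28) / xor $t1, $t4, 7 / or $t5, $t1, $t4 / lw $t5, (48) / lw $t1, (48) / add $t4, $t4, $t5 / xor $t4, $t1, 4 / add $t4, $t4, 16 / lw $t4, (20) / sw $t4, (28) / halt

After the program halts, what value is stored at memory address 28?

after li $t1, 3: $t1=3
after li $t4, 40: $t4=40
after li $t5, 6: $t5=6
after lw $t5, (28): $t5=M[28]=12
after lw $t1, (28): $t1=M[28]=12
after xor $t1, $t4, 7: $t1=40^7=47
after or $t5, $t1, $t4: $t5=47|40=47
after lw $t5, (48): $t5=M[48]=38
after lw $t1, (48): $t1=M[48]=38
after add $t4, $t4, $t5: $t4=40+38=78
after xor $t4, $t1, 4: $t4=38^4=34
after add $t4, $t4, 16: $t4=34+16=50
after lw $t4, (20): $t4=M[20]=1
sw $t4, (28) → M[28]=1
halt.

1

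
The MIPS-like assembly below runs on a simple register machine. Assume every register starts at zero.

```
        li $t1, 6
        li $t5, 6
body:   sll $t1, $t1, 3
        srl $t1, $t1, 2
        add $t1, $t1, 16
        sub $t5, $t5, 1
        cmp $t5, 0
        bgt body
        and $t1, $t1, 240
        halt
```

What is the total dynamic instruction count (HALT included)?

after li $t1, 6: $t1=6
after li $t5, 6: $t5=6
after sll $t1, $t1, 3: $t1=6<<3=48
after srl $t1, $t1, 2: $t1=48>>2=12
after add $t1, $t1, 16: $t1=12+16=28
after sub $t5, $t5, 1: $t5=6-1=5
cmp $t5, 0  (cmp 5,0)
bgt body: taken
after sll $t1, $t1, 3: $t1=28<<3=224
after srl $t1, $t1, 2: $t1=224>>2=56
after add $t1, $t1, 16: $t1=56+16=72
after sub $t5, $t5, 1: $t5=5-1=4
cmp $t5, 0  (cmp 4,0)
bgt body: taken
after sll $t1, $t1, 3: $t1=72<<3=576
after srl $t1, $t1, 2: $t1=576>>2=144
after add $t1, $t1, 16: $t1=144+16=160
after sub $t5, $t5, 1: $t5=4-1=3
cmp $t5, 0  (cmp 3,0)
bgt body: taken
after sll $t1, $t1, 3: $t1=160<<3=1280
after srl $t1, $t1, 2: $t1=1280>>2=320
after add $t1, $t1, 16: $t1=320+16=336
after sub $t5, $t5, 1: $t5=3-1=2
cmp $t5, 0  (cmp 2,0)
bgt body: taken
after sll $t1, $t1, 3: $t1=336<<3=2688
after srl $t1, $t1, 2: $t1=2688>>2=672
after add $t1, $t1, 16: $t1=672+16=688
after sub $t5, $t5, 1: $t5=2-1=1
cmp $t5, 0  (cmp 1,0)
bgt body: taken
after sll $t1, $t1, 3: $t1=688<<3=5504
after srl $t1, $t1, 2: $t1=5504>>2=1376
after add $t1, $t1, 16: $t1=1376+16=1392
after sub $t5, $t5, 1: $t5=1-1=0
cmp $t5, 0  (cmp 0,0)
bgt body: not taken
after and $t1, $t1, 240: $t1=1392&240=112
halt.
Total executed instructions: 40.

40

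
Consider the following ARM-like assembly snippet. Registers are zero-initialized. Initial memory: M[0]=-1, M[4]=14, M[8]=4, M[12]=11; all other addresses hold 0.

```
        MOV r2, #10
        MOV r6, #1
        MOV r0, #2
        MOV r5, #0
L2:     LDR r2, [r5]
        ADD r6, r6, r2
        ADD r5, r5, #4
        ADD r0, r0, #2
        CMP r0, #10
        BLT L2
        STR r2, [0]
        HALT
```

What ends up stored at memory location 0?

11

r2=10
r6=1
r0=2
r5=0
r2=M[0]=-1
r6=1+(-1)=0
r5=0+4=4
r0=2+2=4
CMP r0, #10  (cmp 4,10)
BLT L2: taken
r2=M[4]=14
r6=0+14=14
r5=4+4=8
r0=4+2=6
CMP r0, #10  (cmp 6,10)
BLT L2: taken
r2=M[8]=4
r6=14+4=18
r5=8+4=12
r0=6+2=8
CMP r0, #10  (cmp 8,10)
BLT L2: taken
r2=M[12]=11
r6=18+11=29
r5=12+4=16
r0=8+2=10
CMP r0, #10  (cmp 10,10)
BLT L2: not taken
STR r2, [0] → M[0]=11
halt.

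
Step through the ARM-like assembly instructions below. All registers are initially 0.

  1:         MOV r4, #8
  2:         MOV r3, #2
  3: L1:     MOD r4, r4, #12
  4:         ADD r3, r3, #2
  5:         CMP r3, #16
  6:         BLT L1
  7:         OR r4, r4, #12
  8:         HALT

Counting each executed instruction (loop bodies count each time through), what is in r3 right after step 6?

4

MOV r4, #8 → r4=8
MOV r3, #2 → r3=2
MOD r4, r4, #12 → r4=8%12=8
ADD r3, r3, #2 → r3=2+2=4
CMP r3, #16  (cmp 4,16)
BLT L1: taken
After step 6: r3 = 4.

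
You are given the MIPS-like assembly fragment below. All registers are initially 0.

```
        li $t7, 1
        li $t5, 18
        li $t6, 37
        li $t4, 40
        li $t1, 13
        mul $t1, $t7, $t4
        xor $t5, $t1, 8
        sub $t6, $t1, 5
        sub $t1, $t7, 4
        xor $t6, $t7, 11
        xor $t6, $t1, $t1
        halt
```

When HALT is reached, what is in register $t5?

after li $t7, 1: $t7=1
after li $t5, 18: $t5=18
after li $t6, 37: $t6=37
after li $t4, 40: $t4=40
after li $t1, 13: $t1=13
after mul $t1, $t7, $t4: $t1=1*40=40
after xor $t5, $t1, 8: $t5=40^8=32
after sub $t6, $t1, 5: $t6=40-5=35
after sub $t1, $t7, 4: $t1=1-4=-3
after xor $t6, $t7, 11: $t6=1^11=10
after xor $t6, $t1, $t1: $t6=(-3)^(-3)=0
halt.

32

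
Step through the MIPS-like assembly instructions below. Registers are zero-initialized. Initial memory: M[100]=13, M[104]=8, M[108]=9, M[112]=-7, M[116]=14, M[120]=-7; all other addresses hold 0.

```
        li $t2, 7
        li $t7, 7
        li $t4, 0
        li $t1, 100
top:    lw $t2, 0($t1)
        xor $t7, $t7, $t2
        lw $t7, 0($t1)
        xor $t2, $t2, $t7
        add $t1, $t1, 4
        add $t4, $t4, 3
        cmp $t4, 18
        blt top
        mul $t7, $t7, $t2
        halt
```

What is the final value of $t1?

li $t2, 7 → $t2=7
li $t7, 7 → $t7=7
li $t4, 0 → $t4=0
li $t1, 100 → $t1=100
lw $t2, 0($t1) → $t2=M[100]=13
xor $t7, $t7, $t2 → $t7=7^13=10
lw $t7, 0($t1) → $t7=M[100]=13
xor $t2, $t2, $t7 → $t2=13^13=0
add $t1, $t1, 4 → $t1=100+4=104
add $t4, $t4, 3 → $t4=0+3=3
cmp $t4, 18  (cmp 3,18)
blt top: taken
lw $t2, 0($t1) → $t2=M[104]=8
xor $t7, $t7, $t2 → $t7=13^8=5
lw $t7, 0($t1) → $t7=M[104]=8
xor $t2, $t2, $t7 → $t2=8^8=0
add $t1, $t1, 4 → $t1=104+4=108
add $t4, $t4, 3 → $t4=3+3=6
cmp $t4, 18  (cmp 6,18)
blt top: taken
lw $t2, 0($t1) → $t2=M[108]=9
xor $t7, $t7, $t2 → $t7=8^9=1
lw $t7, 0($t1) → $t7=M[108]=9
xor $t2, $t2, $t7 → $t2=9^9=0
add $t1, $t1, 4 → $t1=108+4=112
add $t4, $t4, 3 → $t4=6+3=9
cmp $t4, 18  (cmp 9,18)
blt top: taken
lw $t2, 0($t1) → $t2=M[112]=-7
xor $t7, $t7, $t2 → $t7=9^(-7)=-16
lw $t7, 0($t1) → $t7=M[112]=-7
xor $t2, $t2, $t7 → $t2=(-7)^(-7)=0
add $t1, $t1, 4 → $t1=112+4=116
add $t4, $t4, 3 → $t4=9+3=12
cmp $t4, 18  (cmp 12,18)
blt top: taken
lw $t2, 0($t1) → $t2=M[116]=14
xor $t7, $t7, $t2 → $t7=(-7)^14=-9
lw $t7, 0($t1) → $t7=M[116]=14
xor $t2, $t2, $t7 → $t2=14^14=0
add $t1, $t1, 4 → $t1=116+4=120
add $t4, $t4, 3 → $t4=12+3=15
cmp $t4, 18  (cmp 15,18)
blt top: taken
lw $t2, 0($t1) → $t2=M[120]=-7
xor $t7, $t7, $t2 → $t7=14^(-7)=-9
lw $t7, 0($t1) → $t7=M[120]=-7
xor $t2, $t2, $t7 → $t2=(-7)^(-7)=0
add $t1, $t1, 4 → $t1=120+4=124
add $t4, $t4, 3 → $t4=15+3=18
cmp $t4, 18  (cmp 18,18)
blt top: not taken
mul $t7, $t7, $t2 → $t7=(-7)*0=0
halt.

124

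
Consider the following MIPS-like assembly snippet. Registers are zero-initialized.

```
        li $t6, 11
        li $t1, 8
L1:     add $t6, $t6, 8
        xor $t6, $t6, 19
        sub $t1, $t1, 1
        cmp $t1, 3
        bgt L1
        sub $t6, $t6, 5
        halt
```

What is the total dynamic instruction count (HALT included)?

29

$t6=11
$t1=8
$t6=11+8=19
$t6=19^19=0
$t1=8-1=7
cmp $t1, 3  (cmp 7,3)
bgt L1: taken
$t6=0+8=8
$t6=8^19=27
$t1=7-1=6
cmp $t1, 3  (cmp 6,3)
bgt L1: taken
$t6=27+8=35
$t6=35^19=48
$t1=6-1=5
cmp $t1, 3  (cmp 5,3)
bgt L1: taken
$t6=48+8=56
$t6=56^19=43
$t1=5-1=4
cmp $t1, 3  (cmp 4,3)
bgt L1: taken
$t6=43+8=51
$t6=51^19=32
$t1=4-1=3
cmp $t1, 3  (cmp 3,3)
bgt L1: not taken
$t6=32-5=27
halt.
Total executed instructions: 29.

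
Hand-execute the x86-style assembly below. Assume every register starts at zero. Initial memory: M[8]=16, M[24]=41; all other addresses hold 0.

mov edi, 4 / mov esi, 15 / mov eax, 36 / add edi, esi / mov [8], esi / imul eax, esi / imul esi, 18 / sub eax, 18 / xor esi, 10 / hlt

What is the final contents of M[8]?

mov edi, 4 → edi=4
mov esi, 15 → esi=15
mov eax, 36 → eax=36
add edi, esi → edi=4+15=19
mov [8], esi → M[8]=15
imul eax, esi → eax=36*15=540
imul esi, 18 → esi=15*18=270
sub eax, 18 → eax=540-18=522
xor esi, 10 → esi=270^10=260
halt.

15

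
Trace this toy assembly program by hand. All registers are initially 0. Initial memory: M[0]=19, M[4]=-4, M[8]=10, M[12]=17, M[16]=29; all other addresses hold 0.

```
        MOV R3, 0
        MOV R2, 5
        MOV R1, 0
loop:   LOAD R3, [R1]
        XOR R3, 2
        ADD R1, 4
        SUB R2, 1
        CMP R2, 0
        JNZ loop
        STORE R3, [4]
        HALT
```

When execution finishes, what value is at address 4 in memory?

31

after MOV R3, 0: R3=0
after MOV R2, 5: R2=5
after MOV R1, 0: R1=0
after LOAD R3, [R1]: R3=M[0]=19
after XOR R3, 2: R3=19^2=17
after ADD R1, 4: R1=0+4=4
after SUB R2, 1: R2=5-1=4
CMP R2, 0  (cmp 4,0)
JNZ loop: taken
after LOAD R3, [R1]: R3=M[4]=-4
after XOR R3, 2: R3=(-4)^2=-2
after ADD R1, 4: R1=4+4=8
after SUB R2, 1: R2=4-1=3
CMP R2, 0  (cmp 3,0)
JNZ loop: taken
after LOAD R3, [R1]: R3=M[8]=10
after XOR R3, 2: R3=10^2=8
after ADD R1, 4: R1=8+4=12
after SUB R2, 1: R2=3-1=2
CMP R2, 0  (cmp 2,0)
JNZ loop: taken
after LOAD R3, [R1]: R3=M[12]=17
after XOR R3, 2: R3=17^2=19
after ADD R1, 4: R1=12+4=16
after SUB R2, 1: R2=2-1=1
CMP R2, 0  (cmp 1,0)
JNZ loop: taken
after LOAD R3, [R1]: R3=M[16]=29
after XOR R3, 2: R3=29^2=31
after ADD R1, 4: R1=16+4=20
after SUB R2, 1: R2=1-1=0
CMP R2, 0  (cmp 0,0)
JNZ loop: not taken
STORE R3, [4] → M[4]=31
halt.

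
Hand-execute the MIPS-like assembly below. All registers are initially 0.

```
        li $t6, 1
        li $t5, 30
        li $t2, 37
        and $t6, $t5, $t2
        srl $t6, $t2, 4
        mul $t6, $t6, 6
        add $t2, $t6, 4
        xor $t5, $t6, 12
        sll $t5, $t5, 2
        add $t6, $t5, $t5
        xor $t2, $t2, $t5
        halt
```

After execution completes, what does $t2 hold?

16

li $t6, 1 → $t6=1
li $t5, 30 → $t5=30
li $t2, 37 → $t2=37
and $t6, $t5, $t2 → $t6=30&37=4
srl $t6, $t2, 4 → $t6=37>>4=2
mul $t6, $t6, 6 → $t6=2*6=12
add $t2, $t6, 4 → $t2=12+4=16
xor $t5, $t6, 12 → $t5=12^12=0
sll $t5, $t5, 2 → $t5=0<<2=0
add $t6, $t5, $t5 → $t6=0+0=0
xor $t2, $t2, $t5 → $t2=16^0=16
halt.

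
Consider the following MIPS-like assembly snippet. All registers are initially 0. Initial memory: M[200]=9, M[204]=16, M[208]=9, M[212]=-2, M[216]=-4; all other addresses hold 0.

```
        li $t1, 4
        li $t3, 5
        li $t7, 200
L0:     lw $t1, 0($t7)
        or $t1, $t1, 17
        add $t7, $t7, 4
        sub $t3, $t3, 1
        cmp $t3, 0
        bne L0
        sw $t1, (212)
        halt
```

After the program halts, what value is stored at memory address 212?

$t1=4
$t3=5
$t7=200
$t1=M[200]=9
$t1=9|17=25
$t7=200+4=204
$t3=5-1=4
cmp $t3, 0  (cmp 4,0)
bne L0: taken
$t1=M[204]=16
$t1=16|17=17
$t7=204+4=208
$t3=4-1=3
cmp $t3, 0  (cmp 3,0)
bne L0: taken
$t1=M[208]=9
$t1=9|17=25
$t7=208+4=212
$t3=3-1=2
cmp $t3, 0  (cmp 2,0)
bne L0: taken
$t1=M[212]=-2
$t1=(-2)|17=-1
$t7=212+4=216
$t3=2-1=1
cmp $t3, 0  (cmp 1,0)
bne L0: taken
$t1=M[216]=-4
$t1=(-4)|17=-3
$t7=216+4=220
$t3=1-1=0
cmp $t3, 0  (cmp 0,0)
bne L0: not taken
sw $t1, (212) → M[212]=-3
halt.

-3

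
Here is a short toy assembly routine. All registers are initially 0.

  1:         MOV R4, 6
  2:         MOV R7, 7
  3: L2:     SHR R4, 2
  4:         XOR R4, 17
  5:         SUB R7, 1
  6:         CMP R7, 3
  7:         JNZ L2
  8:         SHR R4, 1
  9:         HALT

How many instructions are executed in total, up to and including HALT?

after MOV R4, 6: R4=6
after MOV R7, 7: R7=7
after SHR R4, 2: R4=6>>2=1
after XOR R4, 17: R4=1^17=16
after SUB R7, 1: R7=7-1=6
CMP R7, 3  (cmp 6,3)
JNZ L2: taken
after SHR R4, 2: R4=16>>2=4
after XOR R4, 17: R4=4^17=21
after SUB R7, 1: R7=6-1=5
CMP R7, 3  (cmp 5,3)
JNZ L2: taken
after SHR R4, 2: R4=21>>2=5
after XOR R4, 17: R4=5^17=20
after SUB R7, 1: R7=5-1=4
CMP R7, 3  (cmp 4,3)
JNZ L2: taken
after SHR R4, 2: R4=20>>2=5
after XOR R4, 17: R4=5^17=20
after SUB R7, 1: R7=4-1=3
CMP R7, 3  (cmp 3,3)
JNZ L2: not taken
after SHR R4, 1: R4=20>>1=10
halt.
Total executed instructions: 24.

24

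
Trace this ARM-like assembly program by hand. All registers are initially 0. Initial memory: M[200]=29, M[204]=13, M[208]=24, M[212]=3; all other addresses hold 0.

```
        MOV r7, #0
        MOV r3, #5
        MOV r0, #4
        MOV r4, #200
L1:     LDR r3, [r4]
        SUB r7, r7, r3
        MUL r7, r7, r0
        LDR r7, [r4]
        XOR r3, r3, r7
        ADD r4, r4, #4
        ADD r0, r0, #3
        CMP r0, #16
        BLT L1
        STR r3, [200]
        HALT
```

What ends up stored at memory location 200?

r7=0
r3=5
r0=4
r4=200
r3=M[200]=29
r7=0-29=-29
r7=(-29)*4=-116
r7=M[200]=29
r3=29^29=0
r4=200+4=204
r0=4+3=7
CMP r0, #16  (cmp 7,16)
BLT L1: taken
r3=M[204]=13
r7=29-13=16
r7=16*7=112
r7=M[204]=13
r3=13^13=0
r4=204+4=208
r0=7+3=10
CMP r0, #16  (cmp 10,16)
BLT L1: taken
r3=M[208]=24
r7=13-24=-11
r7=(-11)*10=-110
r7=M[208]=24
r3=24^24=0
r4=208+4=212
r0=10+3=13
CMP r0, #16  (cmp 13,16)
BLT L1: taken
r3=M[212]=3
r7=24-3=21
r7=21*13=273
r7=M[212]=3
r3=3^3=0
r4=212+4=216
r0=13+3=16
CMP r0, #16  (cmp 16,16)
BLT L1: not taken
STR r3, [200] → M[200]=0
halt.

0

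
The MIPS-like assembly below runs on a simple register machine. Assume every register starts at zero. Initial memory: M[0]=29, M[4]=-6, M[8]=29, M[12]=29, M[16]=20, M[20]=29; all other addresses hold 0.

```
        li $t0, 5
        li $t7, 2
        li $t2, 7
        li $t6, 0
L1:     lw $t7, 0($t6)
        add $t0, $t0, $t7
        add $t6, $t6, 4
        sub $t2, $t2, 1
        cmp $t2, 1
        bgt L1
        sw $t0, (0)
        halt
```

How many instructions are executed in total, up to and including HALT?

42

li $t0, 5 → $t0=5
li $t7, 2 → $t7=2
li $t2, 7 → $t2=7
li $t6, 0 → $t6=0
lw $t7, 0($t6) → $t7=M[0]=29
add $t0, $t0, $t7 → $t0=5+29=34
add $t6, $t6, 4 → $t6=0+4=4
sub $t2, $t2, 1 → $t2=7-1=6
cmp $t2, 1  (cmp 6,1)
bgt L1: taken
lw $t7, 0($t6) → $t7=M[4]=-6
add $t0, $t0, $t7 → $t0=34+(-6)=28
add $t6, $t6, 4 → $t6=4+4=8
sub $t2, $t2, 1 → $t2=6-1=5
cmp $t2, 1  (cmp 5,1)
bgt L1: taken
lw $t7, 0($t6) → $t7=M[8]=29
add $t0, $t0, $t7 → $t0=28+29=57
add $t6, $t6, 4 → $t6=8+4=12
sub $t2, $t2, 1 → $t2=5-1=4
cmp $t2, 1  (cmp 4,1)
bgt L1: taken
lw $t7, 0($t6) → $t7=M[12]=29
add $t0, $t0, $t7 → $t0=57+29=86
add $t6, $t6, 4 → $t6=12+4=16
sub $t2, $t2, 1 → $t2=4-1=3
cmp $t2, 1  (cmp 3,1)
bgt L1: taken
lw $t7, 0($t6) → $t7=M[16]=20
add $t0, $t0, $t7 → $t0=86+20=106
add $t6, $t6, 4 → $t6=16+4=20
sub $t2, $t2, 1 → $t2=3-1=2
cmp $t2, 1  (cmp 2,1)
bgt L1: taken
lw $t7, 0($t6) → $t7=M[20]=29
add $t0, $t0, $t7 → $t0=106+29=135
add $t6, $t6, 4 → $t6=20+4=24
sub $t2, $t2, 1 → $t2=2-1=1
cmp $t2, 1  (cmp 1,1)
bgt L1: not taken
sw $t0, (0) → M[0]=135
halt.
Total executed instructions: 42.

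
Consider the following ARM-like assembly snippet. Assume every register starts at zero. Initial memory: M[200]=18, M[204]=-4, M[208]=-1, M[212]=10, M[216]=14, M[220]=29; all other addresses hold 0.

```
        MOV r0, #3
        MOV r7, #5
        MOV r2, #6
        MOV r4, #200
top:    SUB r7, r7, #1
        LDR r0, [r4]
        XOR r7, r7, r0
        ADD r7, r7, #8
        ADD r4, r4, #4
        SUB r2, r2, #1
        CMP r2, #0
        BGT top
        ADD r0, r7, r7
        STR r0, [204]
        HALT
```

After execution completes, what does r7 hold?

after MOV r0, #3: r0=3
after MOV r7, #5: r7=5
after MOV r2, #6: r2=6
after MOV r4, #200: r4=200
after SUB r7, r7, #1: r7=5-1=4
after LDR r0, [r4]: r0=M[200]=18
after XOR r7, r7, r0: r7=4^18=22
after ADD r7, r7, #8: r7=22+8=30
after ADD r4, r4, #4: r4=200+4=204
after SUB r2, r2, #1: r2=6-1=5
CMP r2, #0  (cmp 5,0)
BGT top: taken
after SUB r7, r7, #1: r7=30-1=29
after LDR r0, [r4]: r0=M[204]=-4
after XOR r7, r7, r0: r7=29^(-4)=-31
after ADD r7, r7, #8: r7=(-31)+8=-23
after ADD r4, r4, #4: r4=204+4=208
after SUB r2, r2, #1: r2=5-1=4
CMP r2, #0  (cmp 4,0)
BGT top: taken
after SUB r7, r7, #1: r7=(-23)-1=-24
after LDR r0, [r4]: r0=M[208]=-1
after XOR r7, r7, r0: r7=(-24)^(-1)=23
after ADD r7, r7, #8: r7=23+8=31
after ADD r4, r4, #4: r4=208+4=212
after SUB r2, r2, #1: r2=4-1=3
CMP r2, #0  (cmp 3,0)
BGT top: taken
after SUB r7, r7, #1: r7=31-1=30
after LDR r0, [r4]: r0=M[212]=10
after XOR r7, r7, r0: r7=30^10=20
after ADD r7, r7, #8: r7=20+8=28
after ADD r4, r4, #4: r4=212+4=216
after SUB r2, r2, #1: r2=3-1=2
CMP r2, #0  (cmp 2,0)
BGT top: taken
after SUB r7, r7, #1: r7=28-1=27
after LDR r0, [r4]: r0=M[216]=14
after XOR r7, r7, r0: r7=27^14=21
after ADD r7, r7, #8: r7=21+8=29
after ADD r4, r4, #4: r4=216+4=220
after SUB r2, r2, #1: r2=2-1=1
CMP r2, #0  (cmp 1,0)
BGT top: taken
after SUB r7, r7, #1: r7=29-1=28
after LDR r0, [r4]: r0=M[220]=29
after XOR r7, r7, r0: r7=28^29=1
after ADD r7, r7, #8: r7=1+8=9
after ADD r4, r4, #4: r4=220+4=224
after SUB r2, r2, #1: r2=1-1=0
CMP r2, #0  (cmp 0,0)
BGT top: not taken
after ADD r0, r7, r7: r0=9+9=18
STR r0, [204] → M[204]=18
halt.

9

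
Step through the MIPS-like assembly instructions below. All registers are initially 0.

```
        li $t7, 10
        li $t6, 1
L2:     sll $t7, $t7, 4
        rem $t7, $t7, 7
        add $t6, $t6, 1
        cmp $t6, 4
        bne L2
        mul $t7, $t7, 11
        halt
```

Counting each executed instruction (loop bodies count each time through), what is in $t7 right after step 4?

li $t7, 10 → $t7=10
li $t6, 1 → $t6=1
sll $t7, $t7, 4 → $t7=10<<4=160
rem $t7, $t7, 7 → $t7=160%7=6
After step 4: $t7 = 6.

6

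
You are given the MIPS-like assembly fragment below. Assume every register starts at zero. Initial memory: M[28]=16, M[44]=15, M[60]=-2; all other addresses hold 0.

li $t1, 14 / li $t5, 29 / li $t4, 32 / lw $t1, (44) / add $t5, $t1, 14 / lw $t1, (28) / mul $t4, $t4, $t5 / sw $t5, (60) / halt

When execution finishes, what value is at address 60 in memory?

29

li $t1, 14 → $t1=14
li $t5, 29 → $t5=29
li $t4, 32 → $t4=32
lw $t1, (44) → $t1=M[44]=15
add $t5, $t1, 14 → $t5=15+14=29
lw $t1, (28) → $t1=M[28]=16
mul $t4, $t4, $t5 → $t4=32*29=928
sw $t5, (60) → M[60]=29
halt.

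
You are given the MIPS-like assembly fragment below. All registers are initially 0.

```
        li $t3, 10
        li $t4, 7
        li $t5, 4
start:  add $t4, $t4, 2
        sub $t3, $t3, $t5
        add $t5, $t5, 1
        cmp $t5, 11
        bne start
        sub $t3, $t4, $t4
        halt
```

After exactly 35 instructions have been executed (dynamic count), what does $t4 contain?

21

after li $t3, 10: $t3=10
after li $t4, 7: $t4=7
after li $t5, 4: $t5=4
after add $t4, $t4, 2: $t4=7+2=9
after sub $t3, $t3, $t5: $t3=10-4=6
after add $t5, $t5, 1: $t5=4+1=5
cmp $t5, 11  (cmp 5,11)
bne start: taken
after add $t4, $t4, 2: $t4=9+2=11
after sub $t3, $t3, $t5: $t3=6-5=1
after add $t5, $t5, 1: $t5=5+1=6
cmp $t5, 11  (cmp 6,11)
bne start: taken
after add $t4, $t4, 2: $t4=11+2=13
after sub $t3, $t3, $t5: $t3=1-6=-5
after add $t5, $t5, 1: $t5=6+1=7
cmp $t5, 11  (cmp 7,11)
bne start: taken
after add $t4, $t4, 2: $t4=13+2=15
after sub $t3, $t3, $t5: $t3=(-5)-7=-12
after add $t5, $t5, 1: $t5=7+1=8
cmp $t5, 11  (cmp 8,11)
bne start: taken
after add $t4, $t4, 2: $t4=15+2=17
after sub $t3, $t3, $t5: $t3=(-12)-8=-20
after add $t5, $t5, 1: $t5=8+1=9
cmp $t5, 11  (cmp 9,11)
bne start: taken
after add $t4, $t4, 2: $t4=17+2=19
after sub $t3, $t3, $t5: $t3=(-20)-9=-29
after add $t5, $t5, 1: $t5=9+1=10
cmp $t5, 11  (cmp 10,11)
bne start: taken
after add $t4, $t4, 2: $t4=19+2=21
after sub $t3, $t3, $t5: $t3=(-29)-10=-39
After step 35: $t4 = 21.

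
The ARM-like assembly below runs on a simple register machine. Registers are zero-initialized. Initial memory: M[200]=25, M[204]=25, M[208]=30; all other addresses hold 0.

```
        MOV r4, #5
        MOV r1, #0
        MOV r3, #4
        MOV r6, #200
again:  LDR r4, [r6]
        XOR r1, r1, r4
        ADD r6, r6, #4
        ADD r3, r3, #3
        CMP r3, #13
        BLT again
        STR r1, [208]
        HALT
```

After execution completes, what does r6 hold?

212

after MOV r4, #5: r4=5
after MOV r1, #0: r1=0
after MOV r3, #4: r3=4
after MOV r6, #200: r6=200
after LDR r4, [r6]: r4=M[200]=25
after XOR r1, r1, r4: r1=0^25=25
after ADD r6, r6, #4: r6=200+4=204
after ADD r3, r3, #3: r3=4+3=7
CMP r3, #13  (cmp 7,13)
BLT again: taken
after LDR r4, [r6]: r4=M[204]=25
after XOR r1, r1, r4: r1=25^25=0
after ADD r6, r6, #4: r6=204+4=208
after ADD r3, r3, #3: r3=7+3=10
CMP r3, #13  (cmp 10,13)
BLT again: taken
after LDR r4, [r6]: r4=M[208]=30
after XOR r1, r1, r4: r1=0^30=30
after ADD r6, r6, #4: r6=208+4=212
after ADD r3, r3, #3: r3=10+3=13
CMP r3, #13  (cmp 13,13)
BLT again: not taken
STR r1, [208] → M[208]=30
halt.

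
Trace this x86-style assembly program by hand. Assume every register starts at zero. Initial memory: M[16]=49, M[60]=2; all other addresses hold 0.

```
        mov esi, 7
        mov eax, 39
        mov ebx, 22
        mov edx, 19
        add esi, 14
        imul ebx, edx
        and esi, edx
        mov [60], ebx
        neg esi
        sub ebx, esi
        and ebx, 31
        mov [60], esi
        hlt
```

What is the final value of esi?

after mov esi, 7: esi=7
after mov eax, 39: eax=39
after mov ebx, 22: ebx=22
after mov edx, 19: edx=19
after add esi, 14: esi=7+14=21
after imul ebx, edx: ebx=22*19=418
after and esi, edx: esi=21&19=17
mov [60], ebx → M[60]=418
after neg esi: esi=-(17)=-17
after sub ebx, esi: ebx=418-(-17)=435
after and ebx, 31: ebx=435&31=19
mov [60], esi → M[60]=-17
halt.

-17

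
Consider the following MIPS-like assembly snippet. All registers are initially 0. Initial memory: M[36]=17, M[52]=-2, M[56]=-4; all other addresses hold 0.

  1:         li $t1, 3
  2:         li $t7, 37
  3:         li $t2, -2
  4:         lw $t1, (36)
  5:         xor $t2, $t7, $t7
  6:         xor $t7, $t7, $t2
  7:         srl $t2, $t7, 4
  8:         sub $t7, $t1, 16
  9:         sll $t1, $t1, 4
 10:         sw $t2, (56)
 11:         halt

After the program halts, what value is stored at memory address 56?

2

after li $t1, 3: $t1=3
after li $t7, 37: $t7=37
after li $t2, -2: $t2=-2
after lw $t1, (36): $t1=M[36]=17
after xor $t2, $t7, $t7: $t2=37^37=0
after xor $t7, $t7, $t2: $t7=37^0=37
after srl $t2, $t7, 4: $t2=37>>4=2
after sub $t7, $t1, 16: $t7=17-16=1
after sll $t1, $t1, 4: $t1=17<<4=272
sw $t2, (56) → M[56]=2
halt.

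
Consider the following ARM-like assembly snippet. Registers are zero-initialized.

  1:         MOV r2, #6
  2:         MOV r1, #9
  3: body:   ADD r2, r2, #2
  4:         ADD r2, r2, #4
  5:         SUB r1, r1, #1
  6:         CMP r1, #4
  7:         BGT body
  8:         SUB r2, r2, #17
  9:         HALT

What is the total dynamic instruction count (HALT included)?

29

r2=6
r1=9
r2=6+2=8
r2=8+4=12
r1=9-1=8
CMP r1, #4  (cmp 8,4)
BGT body: taken
r2=12+2=14
r2=14+4=18
r1=8-1=7
CMP r1, #4  (cmp 7,4)
BGT body: taken
r2=18+2=20
r2=20+4=24
r1=7-1=6
CMP r1, #4  (cmp 6,4)
BGT body: taken
r2=24+2=26
r2=26+4=30
r1=6-1=5
CMP r1, #4  (cmp 5,4)
BGT body: taken
r2=30+2=32
r2=32+4=36
r1=5-1=4
CMP r1, #4  (cmp 4,4)
BGT body: not taken
r2=36-17=19
halt.
Total executed instructions: 29.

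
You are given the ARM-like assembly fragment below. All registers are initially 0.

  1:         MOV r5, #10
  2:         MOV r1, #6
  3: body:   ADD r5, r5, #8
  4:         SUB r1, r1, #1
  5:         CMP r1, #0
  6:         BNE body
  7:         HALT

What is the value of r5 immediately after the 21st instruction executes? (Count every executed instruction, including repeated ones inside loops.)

50

r5=10
r1=6
r5=10+8=18
r1=6-1=5
CMP r1, #0  (cmp 5,0)
BNE body: taken
r5=18+8=26
r1=5-1=4
CMP r1, #0  (cmp 4,0)
BNE body: taken
r5=26+8=34
r1=4-1=3
CMP r1, #0  (cmp 3,0)
BNE body: taken
r5=34+8=42
r1=3-1=2
CMP r1, #0  (cmp 2,0)
BNE body: taken
r5=42+8=50
r1=2-1=1
CMP r1, #0  (cmp 1,0)
After step 21: r5 = 50.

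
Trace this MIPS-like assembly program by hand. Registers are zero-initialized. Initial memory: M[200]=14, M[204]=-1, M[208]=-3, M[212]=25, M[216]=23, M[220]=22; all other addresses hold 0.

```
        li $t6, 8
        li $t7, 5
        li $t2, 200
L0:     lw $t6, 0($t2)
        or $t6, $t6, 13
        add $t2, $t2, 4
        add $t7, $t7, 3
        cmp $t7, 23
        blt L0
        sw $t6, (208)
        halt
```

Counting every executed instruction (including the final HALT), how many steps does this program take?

41

after li $t6, 8: $t6=8
after li $t7, 5: $t7=5
after li $t2, 200: $t2=200
after lw $t6, 0($t2): $t6=M[200]=14
after or $t6, $t6, 13: $t6=14|13=15
after add $t2, $t2, 4: $t2=200+4=204
after add $t7, $t7, 3: $t7=5+3=8
cmp $t7, 23  (cmp 8,23)
blt L0: taken
after lw $t6, 0($t2): $t6=M[204]=-1
after or $t6, $t6, 13: $t6=(-1)|13=-1
after add $t2, $t2, 4: $t2=204+4=208
after add $t7, $t7, 3: $t7=8+3=11
cmp $t7, 23  (cmp 11,23)
blt L0: taken
after lw $t6, 0($t2): $t6=M[208]=-3
after or $t6, $t6, 13: $t6=(-3)|13=-3
after add $t2, $t2, 4: $t2=208+4=212
after add $t7, $t7, 3: $t7=11+3=14
cmp $t7, 23  (cmp 14,23)
blt L0: taken
after lw $t6, 0($t2): $t6=M[212]=25
after or $t6, $t6, 13: $t6=25|13=29
after add $t2, $t2, 4: $t2=212+4=216
after add $t7, $t7, 3: $t7=14+3=17
cmp $t7, 23  (cmp 17,23)
blt L0: taken
after lw $t6, 0($t2): $t6=M[216]=23
after or $t6, $t6, 13: $t6=23|13=31
after add $t2, $t2, 4: $t2=216+4=220
after add $t7, $t7, 3: $t7=17+3=20
cmp $t7, 23  (cmp 20,23)
blt L0: taken
after lw $t6, 0($t2): $t6=M[220]=22
after or $t6, $t6, 13: $t6=22|13=31
after add $t2, $t2, 4: $t2=220+4=224
after add $t7, $t7, 3: $t7=20+3=23
cmp $t7, 23  (cmp 23,23)
blt L0: not taken
sw $t6, (208) → M[208]=31
halt.
Total executed instructions: 41.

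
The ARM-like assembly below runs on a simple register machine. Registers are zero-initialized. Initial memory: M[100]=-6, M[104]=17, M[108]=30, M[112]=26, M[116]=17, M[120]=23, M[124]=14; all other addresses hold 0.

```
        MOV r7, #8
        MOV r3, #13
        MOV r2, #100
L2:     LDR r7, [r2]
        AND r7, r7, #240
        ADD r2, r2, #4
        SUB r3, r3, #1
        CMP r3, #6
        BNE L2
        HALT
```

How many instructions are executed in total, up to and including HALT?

46

r7=8
r3=13
r2=100
r7=M[100]=-6
r7=(-6)&240=240
r2=100+4=104
r3=13-1=12
CMP r3, #6  (cmp 12,6)
BNE L2: taken
r7=M[104]=17
r7=17&240=16
r2=104+4=108
r3=12-1=11
CMP r3, #6  (cmp 11,6)
BNE L2: taken
r7=M[108]=30
r7=30&240=16
r2=108+4=112
r3=11-1=10
CMP r3, #6  (cmp 10,6)
BNE L2: taken
r7=M[112]=26
r7=26&240=16
r2=112+4=116
r3=10-1=9
CMP r3, #6  (cmp 9,6)
BNE L2: taken
r7=M[116]=17
r7=17&240=16
r2=116+4=120
r3=9-1=8
CMP r3, #6  (cmp 8,6)
BNE L2: taken
r7=M[120]=23
r7=23&240=16
r2=120+4=124
r3=8-1=7
CMP r3, #6  (cmp 7,6)
BNE L2: taken
r7=M[124]=14
r7=14&240=0
r2=124+4=128
r3=7-1=6
CMP r3, #6  (cmp 6,6)
BNE L2: not taken
halt.
Total executed instructions: 46.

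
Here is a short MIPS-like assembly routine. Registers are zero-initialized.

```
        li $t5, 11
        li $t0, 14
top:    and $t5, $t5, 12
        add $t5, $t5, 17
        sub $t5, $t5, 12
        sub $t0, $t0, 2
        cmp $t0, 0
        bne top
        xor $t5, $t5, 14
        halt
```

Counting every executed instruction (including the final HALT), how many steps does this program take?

after li $t5, 11: $t5=11
after li $t0, 14: $t0=14
after and $t5, $t5, 12: $t5=11&12=8
after add $t5, $t5, 17: $t5=8+17=25
after sub $t5, $t5, 12: $t5=25-12=13
after sub $t0, $t0, 2: $t0=14-2=12
cmp $t0, 0  (cmp 12,0)
bne top: taken
after and $t5, $t5, 12: $t5=13&12=12
after add $t5, $t5, 17: $t5=12+17=29
after sub $t5, $t5, 12: $t5=29-12=17
after sub $t0, $t0, 2: $t0=12-2=10
cmp $t0, 0  (cmp 10,0)
bne top: taken
after and $t5, $t5, 12: $t5=17&12=0
after add $t5, $t5, 17: $t5=0+17=17
after sub $t5, $t5, 12: $t5=17-12=5
after sub $t0, $t0, 2: $t0=10-2=8
cmp $t0, 0  (cmp 8,0)
bne top: taken
after and $t5, $t5, 12: $t5=5&12=4
after add $t5, $t5, 17: $t5=4+17=21
after sub $t5, $t5, 12: $t5=21-12=9
after sub $t0, $t0, 2: $t0=8-2=6
cmp $t0, 0  (cmp 6,0)
bne top: taken
after and $t5, $t5, 12: $t5=9&12=8
after add $t5, $t5, 17: $t5=8+17=25
after sub $t5, $t5, 12: $t5=25-12=13
after sub $t0, $t0, 2: $t0=6-2=4
cmp $t0, 0  (cmp 4,0)
bne top: taken
after and $t5, $t5, 12: $t5=13&12=12
after add $t5, $t5, 17: $t5=12+17=29
after sub $t5, $t5, 12: $t5=29-12=17
after sub $t0, $t0, 2: $t0=4-2=2
cmp $t0, 0  (cmp 2,0)
bne top: taken
after and $t5, $t5, 12: $t5=17&12=0
after add $t5, $t5, 17: $t5=0+17=17
after sub $t5, $t5, 12: $t5=17-12=5
after sub $t0, $t0, 2: $t0=2-2=0
cmp $t0, 0  (cmp 0,0)
bne top: not taken
after xor $t5, $t5, 14: $t5=5^14=11
halt.
Total executed instructions: 46.

46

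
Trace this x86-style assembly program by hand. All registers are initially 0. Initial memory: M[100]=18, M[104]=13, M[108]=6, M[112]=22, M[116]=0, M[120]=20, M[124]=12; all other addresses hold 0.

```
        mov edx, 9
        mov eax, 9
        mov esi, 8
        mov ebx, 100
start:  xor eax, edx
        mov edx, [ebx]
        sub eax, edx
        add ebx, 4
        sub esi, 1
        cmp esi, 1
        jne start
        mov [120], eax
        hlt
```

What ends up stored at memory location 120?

-98

after mov edx, 9: edx=9
after mov eax, 9: eax=9
after mov esi, 8: esi=8
after mov ebx, 100: ebx=100
after xor eax, edx: eax=9^9=0
after mov edx, [ebx]: edx=M[100]=18
after sub eax, edx: eax=0-18=-18
after add ebx, 4: ebx=100+4=104
after sub esi, 1: esi=8-1=7
cmp esi, 1  (cmp 7,1)
jne start: taken
after xor eax, edx: eax=(-18)^18=-4
after mov edx, [ebx]: edx=M[104]=13
after sub eax, edx: eax=(-4)-13=-17
after add ebx, 4: ebx=104+4=108
after sub esi, 1: esi=7-1=6
cmp esi, 1  (cmp 6,1)
jne start: taken
after xor eax, edx: eax=(-17)^13=-30
after mov edx, [ebx]: edx=M[108]=6
after sub eax, edx: eax=(-30)-6=-36
after add ebx, 4: ebx=108+4=112
after sub esi, 1: esi=6-1=5
cmp esi, 1  (cmp 5,1)
jne start: taken
after xor eax, edx: eax=(-36)^6=-38
after mov edx, [ebx]: edx=M[112]=22
after sub eax, edx: eax=(-38)-22=-60
after add ebx, 4: ebx=112+4=116
after sub esi, 1: esi=5-1=4
cmp esi, 1  (cmp 4,1)
jne start: taken
after xor eax, edx: eax=(-60)^22=-46
after mov edx, [ebx]: edx=M[116]=0
after sub eax, edx: eax=(-46)-0=-46
after add ebx, 4: ebx=116+4=120
after sub esi, 1: esi=4-1=3
cmp esi, 1  (cmp 3,1)
jne start: taken
after xor eax, edx: eax=(-46)^0=-46
after mov edx, [ebx]: edx=M[120]=20
after sub eax, edx: eax=(-46)-20=-66
after add ebx, 4: ebx=120+4=124
after sub esi, 1: esi=3-1=2
cmp esi, 1  (cmp 2,1)
jne start: taken
after xor eax, edx: eax=(-66)^20=-86
after mov edx, [ebx]: edx=M[124]=12
after sub eax, edx: eax=(-86)-12=-98
after add ebx, 4: ebx=124+4=128
after sub esi, 1: esi=2-1=1
cmp esi, 1  (cmp 1,1)
jne start: not taken
mov [120], eax → M[120]=-98
halt.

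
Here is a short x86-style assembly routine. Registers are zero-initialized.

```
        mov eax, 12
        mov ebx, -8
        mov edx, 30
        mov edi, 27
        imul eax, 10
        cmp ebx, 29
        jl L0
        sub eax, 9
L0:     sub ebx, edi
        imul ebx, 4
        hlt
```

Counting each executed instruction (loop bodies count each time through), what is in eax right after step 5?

after mov eax, 12: eax=12
after mov ebx, -8: ebx=-8
after mov edx, 30: edx=30
after mov edi, 27: edi=27
after imul eax, 10: eax=12*10=120
After step 5: eax = 120.

120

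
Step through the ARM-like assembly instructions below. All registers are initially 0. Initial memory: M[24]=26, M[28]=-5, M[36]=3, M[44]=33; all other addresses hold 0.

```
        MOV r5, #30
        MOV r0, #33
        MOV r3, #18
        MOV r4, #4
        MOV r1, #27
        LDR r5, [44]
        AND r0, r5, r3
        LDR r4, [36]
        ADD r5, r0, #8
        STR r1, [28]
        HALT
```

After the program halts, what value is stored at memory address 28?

after MOV r5, #30: r5=30
after MOV r0, #33: r0=33
after MOV r3, #18: r3=18
after MOV r4, #4: r4=4
after MOV r1, #27: r1=27
after LDR r5, [44]: r5=M[44]=33
after AND r0, r5, r3: r0=33&18=0
after LDR r4, [36]: r4=M[36]=3
after ADD r5, r0, #8: r5=0+8=8
STR r1, [28] → M[28]=27
halt.

27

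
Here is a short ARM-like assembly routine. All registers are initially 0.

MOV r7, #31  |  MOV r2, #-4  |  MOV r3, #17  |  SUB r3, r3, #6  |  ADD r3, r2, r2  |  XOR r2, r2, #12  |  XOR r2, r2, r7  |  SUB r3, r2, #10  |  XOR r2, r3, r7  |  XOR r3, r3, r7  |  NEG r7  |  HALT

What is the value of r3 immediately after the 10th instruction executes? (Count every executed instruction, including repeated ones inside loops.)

-6

r7=31
r2=-4
r3=17
r3=17-6=11
r3=(-4)+(-4)=-8
r2=(-4)^12=-16
r2=(-16)^31=-17
r3=(-17)-10=-27
r2=(-27)^31=-6
r3=(-27)^31=-6
After step 10: r3 = -6.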